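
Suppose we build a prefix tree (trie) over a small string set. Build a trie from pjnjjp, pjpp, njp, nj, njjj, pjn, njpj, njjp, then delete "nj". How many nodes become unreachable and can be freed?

0

After clearing the end-marker at "nj", prune upward until reaching a node still needed by another word.
Every node on "nj" is still needed (e.g. by "njp"), so nothing is freed.
Nodes removed: 0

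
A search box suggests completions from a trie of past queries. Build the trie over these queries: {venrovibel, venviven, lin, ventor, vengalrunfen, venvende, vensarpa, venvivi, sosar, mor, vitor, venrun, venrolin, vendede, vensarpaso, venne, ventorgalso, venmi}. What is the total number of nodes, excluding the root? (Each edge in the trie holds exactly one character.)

72

Count nodes per top-level branch (shared prefixes stored once):
  'l'-branch (lin): 3 nodes
  'm'-branch (mor): 3 nodes
  's'-branch (sosar): 5 nodes
  'v'-branch (vendede, vengalrunfen, venmi, venne, venrolin, venrovibel, venrun, vensarpa, vensarpaso, ventor, ventorgalso, venvende, venviven, venvivi, vitor): 61 nodes
Sum: 72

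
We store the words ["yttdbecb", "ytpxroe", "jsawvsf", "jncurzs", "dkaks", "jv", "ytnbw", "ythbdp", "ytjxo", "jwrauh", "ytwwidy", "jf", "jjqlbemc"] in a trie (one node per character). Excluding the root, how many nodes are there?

60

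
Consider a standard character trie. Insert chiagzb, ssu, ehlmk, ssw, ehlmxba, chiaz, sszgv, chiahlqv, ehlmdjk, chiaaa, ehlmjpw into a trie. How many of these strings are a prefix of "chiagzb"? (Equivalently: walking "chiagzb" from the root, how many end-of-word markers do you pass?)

Walk "chiagzb" from the root; an end-of-word marker is hit whenever a stored word is a prefix of "chiagzb".
Prefixes of the query that are stored words: "chiagzb"
Count: 1

1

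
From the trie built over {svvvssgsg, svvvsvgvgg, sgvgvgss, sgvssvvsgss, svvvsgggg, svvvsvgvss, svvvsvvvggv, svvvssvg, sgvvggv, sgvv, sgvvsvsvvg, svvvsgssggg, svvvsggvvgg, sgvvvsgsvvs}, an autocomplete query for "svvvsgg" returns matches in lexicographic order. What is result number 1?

svvvsgggg

Words with prefix "svvvsgg", in lexicographic order: "svvvsgggg", "svvvsggvvgg"
Position 1: svvvsgggg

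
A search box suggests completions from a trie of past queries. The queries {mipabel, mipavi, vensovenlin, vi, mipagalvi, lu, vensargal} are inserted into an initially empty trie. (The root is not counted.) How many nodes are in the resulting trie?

Count nodes per top-level branch (shared prefixes stored once):
  'l'-branch (lu): 2 nodes
  'm'-branch (mipabel, mipagalvi, mipavi): 14 nodes
  'v'-branch (vensargal, vensovenlin, vi): 17 nodes
Sum: 33

33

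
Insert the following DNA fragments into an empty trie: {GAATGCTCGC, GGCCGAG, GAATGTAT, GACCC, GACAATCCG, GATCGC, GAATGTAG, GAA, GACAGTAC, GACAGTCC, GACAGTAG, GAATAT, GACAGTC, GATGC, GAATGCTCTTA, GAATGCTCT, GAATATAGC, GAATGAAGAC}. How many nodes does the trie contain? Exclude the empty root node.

55

For each word, the new-node count is its length minus the longest prefix already in the trie:
  "GAATGCTCGC" → 10 new (G, A, A, T, G, C, T, C, G, C)
  "GGCCGAG" → prefix "G" already present; 6 new (G, C, C, G, A, G)
  "GAATGTAT" → prefix "GAATG" already present; 3 new (T, A, T)
  "GACCC" → prefix "GA" already present; 3 new (C, C, C)
  "GACAATCCG" → prefix "GAC" already present; 6 new (A, A, T, C, C, G)
  "GATCGC" → prefix "GA" already present; 4 new (T, C, G, C)
  "GAATGTAG" → prefix "GAATGTA" already present; 1 new (G)
  "GAA" → prefix "GAA" already present; 0 new (none)
  "GACAGTAC" → prefix "GACA" already present; 4 new (G, T, A, C)
  "GACAGTCC" → prefix "GACAGT" already present; 2 new (C, C)
  "GACAGTAG" → prefix "GACAGTA" already present; 1 new (G)
  "GAATAT" → prefix "GAAT" already present; 2 new (A, T)
  "GACAGTC" → prefix "GACAGTC" already present; 0 new (none)
  "GATGC" → prefix "GAT" already present; 2 new (G, C)
  "GAATGCTCTTA" → prefix "GAATGCTC" already present; 3 new (T, T, A)
  "GAATGCTCT" → prefix "GAATGCTCT" already present; 0 new (none)
  "GAATATAGC" → prefix "GAATAT" already present; 3 new (A, G, C)
  "GAATGAAGAC" → prefix "GAATG" already present; 5 new (A, A, G, A, C)
Total nodes = 10 + 6 + 3 + 3 + 6 + 4 + 1 + 0 + 4 + 2 + 1 + 2 + 0 + 2 + 3 + 0 + 3 + 5 = 55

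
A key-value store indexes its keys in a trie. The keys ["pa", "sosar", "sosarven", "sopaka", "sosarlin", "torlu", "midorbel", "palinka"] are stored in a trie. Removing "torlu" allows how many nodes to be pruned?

A node on "torlu"'s path can go only if nothing else ends at it or branches off below it.
No other word shares any prefix with "torlu", so all 5 of its nodes go.
Nodes removed: 5

5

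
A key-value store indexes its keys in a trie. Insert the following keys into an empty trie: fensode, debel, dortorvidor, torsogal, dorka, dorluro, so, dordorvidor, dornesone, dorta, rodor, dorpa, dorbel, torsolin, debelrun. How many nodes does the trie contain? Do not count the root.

69

Count nodes per top-level branch (shared prefixes stored once):
  'd'-branch (debel, debelrun, dorbel, dordorvidor, dorka, dorluro, dornesone, dorpa, dorta, dortorvidor): 44 nodes
  'f'-branch (fensode): 7 nodes
  'r'-branch (rodor): 5 nodes
  's'-branch (so): 2 nodes
  't'-branch (torsogal, torsolin): 11 nodes
Sum: 69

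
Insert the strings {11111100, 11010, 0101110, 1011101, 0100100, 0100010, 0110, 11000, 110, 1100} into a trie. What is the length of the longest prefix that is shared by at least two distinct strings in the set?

4

The deepest shared node is where two words last agree before diverging.
"0100010" and "0100100" agree on "0100" (4 characters) before diverging; nothing deeper is shared.
Longest shared-prefix length: 4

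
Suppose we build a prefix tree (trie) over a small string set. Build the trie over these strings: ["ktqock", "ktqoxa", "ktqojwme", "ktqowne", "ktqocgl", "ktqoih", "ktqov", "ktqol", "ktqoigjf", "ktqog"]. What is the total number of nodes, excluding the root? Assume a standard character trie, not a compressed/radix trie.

25

Count nodes per top-level branch (shared prefixes stored once):
  'k'-branch (ktqocgl, ktqock, ktqog, ktqoigjf, ktqoih, ktqojwme, ktqol, ktqov, ktqowne, ktqoxa): 25 nodes
Sum: 25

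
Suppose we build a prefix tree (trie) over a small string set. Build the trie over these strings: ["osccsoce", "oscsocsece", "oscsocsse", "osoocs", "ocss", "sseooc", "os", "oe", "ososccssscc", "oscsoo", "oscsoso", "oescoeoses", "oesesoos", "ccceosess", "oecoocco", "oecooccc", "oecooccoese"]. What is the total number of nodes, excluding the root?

74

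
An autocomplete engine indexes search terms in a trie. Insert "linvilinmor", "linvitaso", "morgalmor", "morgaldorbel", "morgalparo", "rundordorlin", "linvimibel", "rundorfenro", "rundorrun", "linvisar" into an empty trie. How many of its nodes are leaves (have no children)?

10

Leaves are exactly the stored words that no other stored word extends.
Those words: "linvilinmor", "linvimibel", "linvisar", "linvitaso", "morgaldorbel", "morgalmor", "morgalparo", "rundordorlin", "rundorfenro", "rundorrun"
Leaf count: 10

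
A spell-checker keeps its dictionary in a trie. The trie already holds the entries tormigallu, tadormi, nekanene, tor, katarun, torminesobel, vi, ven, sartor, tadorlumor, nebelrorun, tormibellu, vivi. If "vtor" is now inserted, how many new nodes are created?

Walking "vtor" from the root, the first 1 characters ("v") follow existing edges; "t" is the first miss.
Each of the 3 remaining characters creates one node.

3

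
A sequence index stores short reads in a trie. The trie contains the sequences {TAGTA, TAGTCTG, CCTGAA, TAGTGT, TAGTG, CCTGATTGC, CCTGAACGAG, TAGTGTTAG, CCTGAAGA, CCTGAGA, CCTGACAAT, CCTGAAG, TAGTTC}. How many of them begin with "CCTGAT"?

1

Walk to "CCTGAT"; the words in its subtree are exactly those with that prefix.
Words under "CCTGAT": CCTGATTGC
Count: 1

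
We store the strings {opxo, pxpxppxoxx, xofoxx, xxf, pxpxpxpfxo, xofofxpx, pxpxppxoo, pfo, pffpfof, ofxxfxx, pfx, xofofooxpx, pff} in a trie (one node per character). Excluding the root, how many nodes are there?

Insert word by word; a character creates a node only if that edge doesn't already exist:
  "opxo" → 4 new (o, p, x, o)
  "pxpxppxoxx" → 10 new (p, x, p, x, p, p, x, o, x, x)
  "xofoxx" → 6 new (x, o, f, o, x, x)
  "xxf" → prefix "x" already present; 2 new (x, f)
  "pxpxpxpfxo" → prefix "pxpxp" already present; 5 new (x, p, f, x, o)
  "xofofxpx" → prefix "xofo" already present; 4 new (f, x, p, x)
  "pxpxppxoo" → prefix "pxpxppxo" already present; 1 new (o)
  "pfo" → prefix "p" already present; 2 new (f, o)
  "pffpfof" → prefix "pf" already present; 5 new (f, p, f, o, f)
  "ofxxfxx" → prefix "o" already present; 6 new (f, x, x, f, x, x)
  "pfx" → prefix "pf" already present; 1 new (x)
  "xofofooxpx" → prefix "xofof" already present; 5 new (o, o, x, p, x)
  "pff" → prefix "pff" already present; 0 new (none)
Total nodes = 4 + 10 + 6 + 2 + 5 + 4 + 1 + 2 + 5 + 6 + 1 + 5 + 0 = 51

51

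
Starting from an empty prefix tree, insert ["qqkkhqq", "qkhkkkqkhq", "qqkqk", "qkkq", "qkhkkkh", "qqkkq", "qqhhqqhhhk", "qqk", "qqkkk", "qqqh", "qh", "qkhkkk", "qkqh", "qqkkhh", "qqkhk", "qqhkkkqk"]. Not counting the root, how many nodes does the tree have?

44

For each word, the new-node count is its length minus the longest prefix already in the trie:
  "qqkkhqq" → 7 new (q, q, k, k, h, q, q)
  "qkhkkkqkhq" → prefix "q" already present; 9 new (k, h, k, k, k, q, k, h, q)
  "qqkqk" → prefix "qqk" already present; 2 new (q, k)
  "qkkq" → prefix "qk" already present; 2 new (k, q)
  "qkhkkkh" → prefix "qkhkkk" already present; 1 new (h)
  "qqkkq" → prefix "qqkk" already present; 1 new (q)
  "qqhhqqhhhk" → prefix "qq" already present; 8 new (h, h, q, q, h, h, h, k)
  "qqk" → prefix "qqk" already present; 0 new (none)
  "qqkkk" → prefix "qqkk" already present; 1 new (k)
  "qqqh" → prefix "qq" already present; 2 new (q, h)
  "qh" → prefix "q" already present; 1 new (h)
  "qkhkkk" → prefix "qkhkkk" already present; 0 new (none)
  "qkqh" → prefix "qk" already present; 2 new (q, h)
  "qqkkhh" → prefix "qqkkh" already present; 1 new (h)
  "qqkhk" → prefix "qqk" already present; 2 new (h, k)
  "qqhkkkqk" → prefix "qqh" already present; 5 new (k, k, k, q, k)
Total nodes = 7 + 9 + 2 + 2 + 1 + 1 + 8 + 0 + 1 + 2 + 1 + 0 + 2 + 1 + 2 + 5 = 44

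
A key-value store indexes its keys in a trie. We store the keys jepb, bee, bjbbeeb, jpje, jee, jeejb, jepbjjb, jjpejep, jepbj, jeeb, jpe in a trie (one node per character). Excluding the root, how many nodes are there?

30

Trie structure (* marks end of a word):
(root)
├─ b
│  ├─ e
│  │  └─ e *
│  └─ j
│     └─ b
│        └─ b
│           └─ e
│              └─ e
│                 └─ b *
└─ j
   ├─ e
   │  ├─ e *
   │  │  ├─ b *
   │  │  └─ j
   │  │     └─ b *
   │  └─ p
   │     └─ b *
   │        └─ j *
   │           └─ j
   │              └─ b *
   ├─ j
   │  └─ p
   │     └─ e
   │        └─ j
   │           └─ e
   │              └─ p *
   └─ p
      ├─ e *
      └─ j
         └─ e *
Counting every labelled node above: 30.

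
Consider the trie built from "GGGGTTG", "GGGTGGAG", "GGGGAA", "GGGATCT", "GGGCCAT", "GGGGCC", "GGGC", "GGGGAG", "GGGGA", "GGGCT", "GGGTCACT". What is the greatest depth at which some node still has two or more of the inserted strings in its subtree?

Equivalently: take the maximum, over all pairs, of their longest common prefix length.
"GGGGA" and "GGGGAA" agree on "GGGGA" (5 characters) before diverging; nothing deeper is shared.
Longest shared-prefix length: 5

5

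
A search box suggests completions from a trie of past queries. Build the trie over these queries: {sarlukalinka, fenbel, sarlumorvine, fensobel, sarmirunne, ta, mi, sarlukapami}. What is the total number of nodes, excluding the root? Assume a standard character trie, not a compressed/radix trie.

45

Trace insertions, counting only characters that open a new branch:
  "sarlukalinka" → 12 new (s, a, r, l, u, k, a, l, i, n, k, a)
  "fenbel" → 6 new (f, e, n, b, e, l)
  "sarlumorvine" → prefix "sarlu" already present; 7 new (m, o, r, v, i, n, e)
  "fensobel" → prefix "fen" already present; 5 new (s, o, b, e, l)
  "sarmirunne" → prefix "sar" already present; 7 new (m, i, r, u, n, n, e)
  "ta" → 2 new (t, a)
  "mi" → 2 new (m, i)
  "sarlukapami" → prefix "sarluka" already present; 4 new (p, a, m, i)
Total nodes = 12 + 6 + 7 + 5 + 7 + 2 + 2 + 4 = 45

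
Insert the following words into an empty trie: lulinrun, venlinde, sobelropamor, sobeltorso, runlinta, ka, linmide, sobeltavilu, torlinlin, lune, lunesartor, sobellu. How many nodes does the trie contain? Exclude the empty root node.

73

Count nodes per top-level branch (shared prefixes stored once):
  'k'-branch (ka): 2 nodes
  'l'-branch (linmide, lulinrun, lune, lunesartor): 22 nodes
  'r'-branch (runlinta): 8 nodes
  's'-branch (sobellu, sobelropamor, sobeltavilu, sobeltorso): 24 nodes
  't'-branch (torlinlin): 9 nodes
  'v'-branch (venlinde): 8 nodes
Sum: 73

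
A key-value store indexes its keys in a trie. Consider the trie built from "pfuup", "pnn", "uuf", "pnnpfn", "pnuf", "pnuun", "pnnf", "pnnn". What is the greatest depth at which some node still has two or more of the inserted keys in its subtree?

The deepest shared node is where two words last agree before diverging.
e.g. "pnn" and "pnnf" share the prefix "pnn" of length 3; no pair shares a longer one.
Longest shared-prefix length: 3

3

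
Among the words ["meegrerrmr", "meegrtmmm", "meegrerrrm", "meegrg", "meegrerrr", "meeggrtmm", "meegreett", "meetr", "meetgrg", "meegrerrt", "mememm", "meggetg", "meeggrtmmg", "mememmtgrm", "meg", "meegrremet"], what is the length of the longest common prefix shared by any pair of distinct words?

The deepest shared node is where two words last agree before diverging.
e.g. "meeggrtmm" and "meeggrtmmg" share the prefix "meeggrtmm" of length 9; no pair shares a longer one.
Longest shared-prefix length: 9

9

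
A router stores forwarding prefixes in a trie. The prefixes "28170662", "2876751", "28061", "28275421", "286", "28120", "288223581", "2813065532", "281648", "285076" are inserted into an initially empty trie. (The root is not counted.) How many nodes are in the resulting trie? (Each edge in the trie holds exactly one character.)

Count nodes per top-level branch (shared prefixes stored once):
  '2'-branch (28061, 28120, 2813065532, 281648, 28170662, 28275421, 285076, 286, 2876751, 288223581): 46 nodes
Sum: 46

46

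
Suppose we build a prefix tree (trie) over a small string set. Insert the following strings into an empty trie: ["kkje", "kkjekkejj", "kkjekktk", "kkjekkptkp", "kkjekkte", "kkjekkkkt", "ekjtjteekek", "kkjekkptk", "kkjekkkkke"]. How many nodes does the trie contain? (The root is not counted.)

For each word, the new-node count is its length minus the longest prefix already in the trie:
  "kkje" → 4 new (k, k, j, e)
  "kkjekkejj" → prefix "kkje" already present; 5 new (k, k, e, j, j)
  "kkjekktk" → prefix "kkjekk" already present; 2 new (t, k)
  "kkjekkptkp" → prefix "kkjekk" already present; 4 new (p, t, k, p)
  "kkjekkte" → prefix "kkjekkt" already present; 1 new (e)
  "kkjekkkkt" → prefix "kkjekk" already present; 3 new (k, k, t)
  "ekjtjteekek" → 11 new (e, k, j, t, j, t, e, e, k, e, k)
  "kkjekkptk" → prefix "kkjekkptk" already present; 0 new (none)
  "kkjekkkkke" → prefix "kkjekkkk" already present; 2 new (k, e)
Total nodes = 4 + 5 + 2 + 4 + 1 + 3 + 11 + 0 + 2 = 32

32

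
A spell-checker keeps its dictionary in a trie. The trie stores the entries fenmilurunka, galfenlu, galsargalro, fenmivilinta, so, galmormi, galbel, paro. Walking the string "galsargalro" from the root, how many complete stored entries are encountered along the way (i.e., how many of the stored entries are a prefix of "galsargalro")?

1

Walk "galsargalro" from the root; an end-of-word marker is hit whenever a stored word is a prefix of "galsargalro".
Prefixes of the query that are stored words: "galsargalro"
Count: 1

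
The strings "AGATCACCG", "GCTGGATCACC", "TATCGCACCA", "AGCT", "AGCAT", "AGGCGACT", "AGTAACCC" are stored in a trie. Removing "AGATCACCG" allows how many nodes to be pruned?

7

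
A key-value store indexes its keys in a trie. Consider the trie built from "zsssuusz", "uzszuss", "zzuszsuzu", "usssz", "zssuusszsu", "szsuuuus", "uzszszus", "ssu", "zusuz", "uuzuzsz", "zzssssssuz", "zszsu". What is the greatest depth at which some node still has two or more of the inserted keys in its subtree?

4

The deepest shared node is where two words last agree before diverging.
"uzszszus" and "uzszuss" agree on "uzsz" (4 characters) before diverging; nothing deeper is shared.
Longest shared-prefix length: 4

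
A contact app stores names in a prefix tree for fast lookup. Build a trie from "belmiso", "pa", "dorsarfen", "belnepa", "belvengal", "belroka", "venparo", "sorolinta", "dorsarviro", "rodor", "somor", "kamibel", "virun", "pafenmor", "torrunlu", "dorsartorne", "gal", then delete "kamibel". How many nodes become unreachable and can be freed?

7

After clearing the end-marker at "kamibel", prune upward until reaching a node still needed by another word.
No other word shares any prefix with "kamibel", so all 7 of its nodes go.
Nodes removed: 7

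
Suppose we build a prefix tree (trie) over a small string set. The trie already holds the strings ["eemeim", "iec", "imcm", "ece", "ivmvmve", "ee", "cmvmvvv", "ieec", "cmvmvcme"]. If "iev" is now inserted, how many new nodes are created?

1

Walking "iev" from the root, the first 2 characters ("ie") follow existing edges; "v" is the first miss.
Each of the 1 remaining characters creates one node.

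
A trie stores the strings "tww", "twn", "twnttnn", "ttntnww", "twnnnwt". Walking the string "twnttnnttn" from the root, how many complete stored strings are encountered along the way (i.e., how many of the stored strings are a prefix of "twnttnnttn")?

2

Check each prefix of "twnttnnttn" against the stored set — each match is an end-marker on the path.
Prefixes of the query that are stored words: "twn", "twnttnn"
Count: 2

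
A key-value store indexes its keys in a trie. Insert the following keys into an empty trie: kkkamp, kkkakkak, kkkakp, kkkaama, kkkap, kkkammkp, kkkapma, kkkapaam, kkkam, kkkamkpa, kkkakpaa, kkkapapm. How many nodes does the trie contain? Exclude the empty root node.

30

Trace insertions, counting only characters that open a new branch:
  "kkkamp" → 6 new (k, k, k, a, m, p)
  "kkkakkak" → prefix "kkka" already present; 4 new (k, k, a, k)
  "kkkakp" → prefix "kkkak" already present; 1 new (p)
  "kkkaama" → prefix "kkka" already present; 3 new (a, m, a)
  "kkkap" → prefix "kkka" already present; 1 new (p)
  "kkkammkp" → prefix "kkkam" already present; 3 new (m, k, p)
  "kkkapma" → prefix "kkkap" already present; 2 new (m, a)
  "kkkapaam" → prefix "kkkap" already present; 3 new (a, a, m)
  "kkkam" → prefix "kkkam" already present; 0 new (none)
  "kkkamkpa" → prefix "kkkam" already present; 3 new (k, p, a)
  "kkkakpaa" → prefix "kkkakp" already present; 2 new (a, a)
  "kkkapapm" → prefix "kkkapa" already present; 2 new (p, m)
Total nodes = 6 + 4 + 1 + 3 + 1 + 3 + 2 + 3 + 0 + 3 + 2 + 2 = 30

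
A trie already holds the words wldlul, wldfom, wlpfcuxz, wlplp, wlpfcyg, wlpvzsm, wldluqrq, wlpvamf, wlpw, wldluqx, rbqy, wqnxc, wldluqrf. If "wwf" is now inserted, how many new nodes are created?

"w" is already a path in the trie; the remaining "wf" must be added.
So 3 − 1 = 2 new nodes.

2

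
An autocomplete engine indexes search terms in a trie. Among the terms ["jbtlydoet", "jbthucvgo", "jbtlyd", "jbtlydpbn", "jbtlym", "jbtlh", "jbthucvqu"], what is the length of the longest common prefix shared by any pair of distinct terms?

Look for the deepest trie node that still has at least two words in its subtree.
"jbthucvgo" and "jbthucvqu" agree on "jbthucv" (7 characters) before diverging; nothing deeper is shared.
Longest shared-prefix length: 7

7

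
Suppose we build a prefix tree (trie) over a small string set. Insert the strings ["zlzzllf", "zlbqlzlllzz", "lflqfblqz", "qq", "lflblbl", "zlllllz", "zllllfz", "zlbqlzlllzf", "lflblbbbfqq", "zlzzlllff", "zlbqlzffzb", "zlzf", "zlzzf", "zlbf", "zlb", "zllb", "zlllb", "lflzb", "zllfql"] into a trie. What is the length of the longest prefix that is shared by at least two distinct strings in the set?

10

Equivalently: take the maximum, over all pairs, of their longest common prefix length.
e.g. "zlbqlzlllzf" and "zlbqlzlllzz" share the prefix "zlbqlzlllz" of length 10; no pair shares a longer one.
Longest shared-prefix length: 10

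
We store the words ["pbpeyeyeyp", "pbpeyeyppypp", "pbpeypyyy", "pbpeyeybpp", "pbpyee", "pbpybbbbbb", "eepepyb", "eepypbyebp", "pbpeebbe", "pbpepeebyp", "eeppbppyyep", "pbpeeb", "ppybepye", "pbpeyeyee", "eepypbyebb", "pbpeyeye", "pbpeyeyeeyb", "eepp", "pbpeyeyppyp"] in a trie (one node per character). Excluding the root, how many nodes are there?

74

For each word, the new-node count is its length minus the longest prefix already in the trie:
  "pbpeyeyeyp" → 10 new (p, b, p, e, y, e, y, e, y, p)
  "pbpeyeyppypp" → prefix "pbpeyey" already present; 5 new (p, p, y, p, p)
  "pbpeypyyy" → prefix "pbpey" already present; 4 new (p, y, y, y)
  "pbpeyeybpp" → prefix "pbpeyey" already present; 3 new (b, p, p)
  "pbpyee" → prefix "pbp" already present; 3 new (y, e, e)
  "pbpybbbbbb" → prefix "pbpy" already present; 6 new (b, b, b, b, b, b)
  "eepepyb" → 7 new (e, e, p, e, p, y, b)
  "eepypbyebp" → prefix "eep" already present; 7 new (y, p, b, y, e, b, p)
  "pbpeebbe" → prefix "pbpe" already present; 4 new (e, b, b, e)
  "pbpepeebyp" → prefix "pbpe" already present; 6 new (p, e, e, b, y, p)
  "eeppbppyyep" → prefix "eep" already present; 8 new (p, b, p, p, y, y, e, p)
  "pbpeeb" → prefix "pbpeeb" already present; 0 new (none)
  "ppybepye" → prefix "p" already present; 7 new (p, y, b, e, p, y, e)
  "pbpeyeyee" → prefix "pbpeyeye" already present; 1 new (e)
  "eepypbyebb" → prefix "eepypbyeb" already present; 1 new (b)
  "pbpeyeye" → prefix "pbpeyeye" already present; 0 new (none)
  "pbpeyeyeeyb" → prefix "pbpeyeyee" already present; 2 new (y, b)
  "eepp" → prefix "eepp" already present; 0 new (none)
  "pbpeyeyppyp" → prefix "pbpeyeyppyp" already present; 0 new (none)
Total nodes = 10 + 5 + 4 + 3 + 3 + 6 + 7 + 7 + 4 + 6 + 8 + 0 + 7 + 1 + 1 + 0 + 2 + 0 + 0 = 74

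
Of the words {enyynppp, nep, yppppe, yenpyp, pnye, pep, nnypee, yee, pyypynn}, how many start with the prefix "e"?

1

Traverse to the node for "e", then collect every word in that subtree.
Words under "e": enyynppp
Count: 1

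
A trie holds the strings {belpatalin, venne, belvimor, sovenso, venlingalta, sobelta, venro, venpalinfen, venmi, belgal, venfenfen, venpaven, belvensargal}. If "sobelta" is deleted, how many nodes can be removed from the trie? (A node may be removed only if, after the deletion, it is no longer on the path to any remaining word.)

After clearing the end-marker at "sobelta", prune upward until reaching a node still needed by another word.
The suffix "belta" (5 nodes) is used only by "sobelta"; the node for "so" still has the child "v", so pruning stops there.
Nodes removed: 5

5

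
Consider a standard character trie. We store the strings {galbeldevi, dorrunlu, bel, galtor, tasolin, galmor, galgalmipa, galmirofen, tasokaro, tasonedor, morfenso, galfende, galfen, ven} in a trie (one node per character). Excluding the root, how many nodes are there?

72

Count nodes per top-level branch (shared prefixes stored once):
  'b'-branch (bel): 3 nodes
  'd'-branch (dorrunlu): 8 nodes
  'g'-branch (galbeldevi, galfen, galfende, galgalmipa, galmirofen, galmor, galtor): 34 nodes
  'm'-branch (morfenso): 8 nodes
  't'-branch (tasokaro, tasolin, tasonedor): 16 nodes
  'v'-branch (ven): 3 nodes
Sum: 72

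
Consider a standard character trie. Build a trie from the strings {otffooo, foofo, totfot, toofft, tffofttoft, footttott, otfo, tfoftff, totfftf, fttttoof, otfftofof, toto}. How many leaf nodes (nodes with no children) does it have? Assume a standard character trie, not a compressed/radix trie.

12

A leaf is a node with no children — equivalently, the end of a word that is not a proper prefix of any other stored word.
Those words: "foofo", "footttott", "fttttoof", "otffooo", "otfftofof", "otfo", "tffofttoft", "tfoftff", "toofft", "totfftf", "totfot", "toto"
Leaf count: 12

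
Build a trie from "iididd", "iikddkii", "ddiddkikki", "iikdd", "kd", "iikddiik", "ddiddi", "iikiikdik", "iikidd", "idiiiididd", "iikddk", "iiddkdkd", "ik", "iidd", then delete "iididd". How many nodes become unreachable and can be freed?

After clearing the end-marker at "iididd", prune upward until reaching a node still needed by another word.
The suffix "idd" (3 nodes) is used only by "iididd"; the node for "iid" still has the child "d", so pruning stops there.
Nodes removed: 3

3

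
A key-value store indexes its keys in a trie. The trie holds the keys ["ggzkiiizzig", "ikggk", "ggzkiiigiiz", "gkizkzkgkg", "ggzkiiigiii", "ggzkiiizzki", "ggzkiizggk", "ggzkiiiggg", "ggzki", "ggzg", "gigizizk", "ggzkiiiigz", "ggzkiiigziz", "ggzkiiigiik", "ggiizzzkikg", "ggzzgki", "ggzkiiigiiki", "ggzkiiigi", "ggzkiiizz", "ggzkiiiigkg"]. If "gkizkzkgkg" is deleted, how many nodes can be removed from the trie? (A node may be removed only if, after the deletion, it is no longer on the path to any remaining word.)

Walk "gkizkzkgkg" from the leaf back toward the root, removing each node that no remaining word uses.
The suffix "kizkzkgkg" (9 nodes) is used only by "gkizkzkgkg"; the node for "g" still has the child "g", so pruning stops there.
Nodes removed: 9

9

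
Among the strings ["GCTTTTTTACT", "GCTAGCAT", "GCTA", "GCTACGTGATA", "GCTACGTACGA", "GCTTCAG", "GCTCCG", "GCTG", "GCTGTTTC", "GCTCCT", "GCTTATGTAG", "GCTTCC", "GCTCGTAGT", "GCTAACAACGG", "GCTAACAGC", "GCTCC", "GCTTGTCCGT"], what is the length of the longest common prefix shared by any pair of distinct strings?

The deepest shared node is where two words last agree before diverging.
e.g. "GCTAACAACGG" and "GCTAACAGC" share the prefix "GCTAACA" of length 7; no pair shares a longer one.
Longest shared-prefix length: 7

7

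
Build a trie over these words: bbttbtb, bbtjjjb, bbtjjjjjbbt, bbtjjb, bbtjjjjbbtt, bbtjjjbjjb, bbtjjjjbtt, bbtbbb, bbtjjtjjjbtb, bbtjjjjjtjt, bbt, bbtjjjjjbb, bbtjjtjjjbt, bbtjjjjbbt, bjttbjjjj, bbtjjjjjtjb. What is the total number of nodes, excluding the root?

48

Trace insertions, counting only characters that open a new branch:
  "bbttbtb" → 7 new (b, b, t, t, b, t, b)
  "bbtjjjb" → prefix "bbt" already present; 4 new (j, j, j, b)
  "bbtjjjjjbbt" → prefix "bbtjjj" already present; 5 new (j, j, b, b, t)
  "bbtjjb" → prefix "bbtjj" already present; 1 new (b)
  "bbtjjjjbbtt" → prefix "bbtjjjj" already present; 4 new (b, b, t, t)
  "bbtjjjbjjb" → prefix "bbtjjjb" already present; 3 new (j, j, b)
  "bbtjjjjbtt" → prefix "bbtjjjjb" already present; 2 new (t, t)
  "bbtbbb" → prefix "bbt" already present; 3 new (b, b, b)
  "bbtjjtjjjbtb" → prefix "bbtjj" already present; 7 new (t, j, j, j, b, t, b)
  "bbtjjjjjtjt" → prefix "bbtjjjjj" already present; 3 new (t, j, t)
  "bbt" → prefix "bbt" already present; 0 new (none)
  "bbtjjjjjbb" → prefix "bbtjjjjjbb" already present; 0 new (none)
  "bbtjjtjjjbt" → prefix "bbtjjtjjjbt" already present; 0 new (none)
  "bbtjjjjbbt" → prefix "bbtjjjjbbt" already present; 0 new (none)
  "bjttbjjjj" → prefix "b" already present; 8 new (j, t, t, b, j, j, j, j)
  "bbtjjjjjtjb" → prefix "bbtjjjjjtj" already present; 1 new (b)
Total nodes = 7 + 4 + 5 + 1 + 4 + 3 + 2 + 3 + 7 + 3 + 0 + 0 + 0 + 0 + 8 + 1 = 48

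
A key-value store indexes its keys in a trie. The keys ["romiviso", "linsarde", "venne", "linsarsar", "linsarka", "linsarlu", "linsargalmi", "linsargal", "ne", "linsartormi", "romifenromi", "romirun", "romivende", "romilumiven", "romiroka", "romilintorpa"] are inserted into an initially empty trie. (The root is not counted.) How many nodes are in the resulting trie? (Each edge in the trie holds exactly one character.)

71

Count nodes per top-level branch (shared prefixes stored once):
  'l'-branch (linsarde, linsargal, linsargalmi, linsarka, linsarlu, linsarsar, linsartormi): 25 nodes
  'n'-branch (ne): 2 nodes
  'r'-branch (romifenromi, romilintorpa, romilumiven, romiroka, romirun, romivende, romiviso): 39 nodes
  'v'-branch (venne): 5 nodes
Sum: 71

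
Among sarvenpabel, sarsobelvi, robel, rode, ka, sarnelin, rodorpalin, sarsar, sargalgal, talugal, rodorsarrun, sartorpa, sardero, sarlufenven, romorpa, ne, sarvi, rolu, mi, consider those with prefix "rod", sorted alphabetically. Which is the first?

DFS of the "rod" subtree visits, in order: "rode", "rodorpalin", "rodorsarrun"
Position 1: rode

rode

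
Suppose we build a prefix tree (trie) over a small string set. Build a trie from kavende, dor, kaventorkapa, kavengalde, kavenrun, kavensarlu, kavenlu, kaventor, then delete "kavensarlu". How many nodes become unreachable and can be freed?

After clearing the end-marker at "kavensarlu", prune upward until reaching a node still needed by another word.
The suffix "sarlu" (5 nodes) is used only by "kavensarlu"; the node for "kaven" still has the child "d", so pruning stops there.
Nodes removed: 5

5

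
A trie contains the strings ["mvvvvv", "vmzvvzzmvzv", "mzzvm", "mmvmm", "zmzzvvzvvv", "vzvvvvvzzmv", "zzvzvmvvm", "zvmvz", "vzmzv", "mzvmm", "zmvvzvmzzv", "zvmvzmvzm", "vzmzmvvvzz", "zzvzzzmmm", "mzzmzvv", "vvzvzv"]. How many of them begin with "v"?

Filter for entries beginning with "v":
Matches: "vmzvvzzmvzv", "vvzvzv", "vzmzmvvvzz", "vzmzv", "vzvvvvvzzmv"
Count: 5

5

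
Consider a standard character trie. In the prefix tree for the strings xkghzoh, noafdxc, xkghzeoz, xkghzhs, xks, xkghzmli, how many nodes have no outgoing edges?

Leaves are exactly the stored words that no other stored word extends.
Those words: "noafdxc", "xkghzeoz", "xkghzhs", "xkghzmli", "xkghzoh", "xks"
Leaf count: 6

6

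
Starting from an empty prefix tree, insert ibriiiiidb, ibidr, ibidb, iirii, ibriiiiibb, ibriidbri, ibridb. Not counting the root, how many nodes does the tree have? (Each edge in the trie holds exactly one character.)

Count nodes per top-level branch (shared prefixes stored once):
  'i'-branch (ibidb, ibidr, ibridb, ibriidbri, ibriiiiibb, ibriiiiidb, iirii): 26 nodes
Sum: 26

26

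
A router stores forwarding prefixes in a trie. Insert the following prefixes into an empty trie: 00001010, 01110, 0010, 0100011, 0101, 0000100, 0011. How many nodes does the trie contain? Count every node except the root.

Count nodes per top-level branch (shared prefixes stored once):
  '0'-branch (0000100, 00001010, 0010, 0011, 0100011, 0101, 01110): 22 nodes
Sum: 22

22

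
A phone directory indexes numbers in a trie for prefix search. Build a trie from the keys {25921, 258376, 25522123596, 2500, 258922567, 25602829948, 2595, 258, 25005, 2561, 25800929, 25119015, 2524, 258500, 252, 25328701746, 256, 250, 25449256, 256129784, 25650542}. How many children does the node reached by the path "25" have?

9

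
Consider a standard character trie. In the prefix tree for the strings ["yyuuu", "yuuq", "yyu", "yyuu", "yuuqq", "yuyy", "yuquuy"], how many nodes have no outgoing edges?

4

Leaves are exactly the stored words that no other stored word extends.
Those words: "yuquuy", "yuuqq", "yuyy", "yyuuu"
Leaf count: 4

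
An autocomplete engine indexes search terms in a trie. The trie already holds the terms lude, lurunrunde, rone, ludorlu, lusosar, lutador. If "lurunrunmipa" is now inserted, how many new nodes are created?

4

The longest prefix of "lurunrunmipa" already in the trie is "lurunrun" (length 8).
New nodes needed: |"lurunrunmipa"| − 8 = 12 − 8 = 4.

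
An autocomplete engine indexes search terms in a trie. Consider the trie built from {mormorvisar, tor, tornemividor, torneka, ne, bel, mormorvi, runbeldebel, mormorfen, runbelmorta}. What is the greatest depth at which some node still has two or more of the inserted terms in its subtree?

8

Look for the deepest trie node that still has at least two words in its subtree.
e.g. "mormorvi" and "mormorvisar" share the prefix "mormorvi" of length 8; no pair shares a longer one.
Longest shared-prefix length: 8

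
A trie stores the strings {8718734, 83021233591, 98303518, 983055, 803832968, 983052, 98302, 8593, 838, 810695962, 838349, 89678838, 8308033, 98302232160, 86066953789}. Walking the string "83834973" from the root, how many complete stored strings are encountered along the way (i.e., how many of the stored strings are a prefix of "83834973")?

2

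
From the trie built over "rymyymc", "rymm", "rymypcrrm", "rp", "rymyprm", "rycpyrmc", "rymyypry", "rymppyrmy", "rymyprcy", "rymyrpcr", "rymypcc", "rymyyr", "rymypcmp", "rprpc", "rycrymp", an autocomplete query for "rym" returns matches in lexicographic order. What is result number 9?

rymyymc

Filter for "rym…" and sort: "rymm", "rymppyrmy", "rymypcc", "rymypcmp", "rymypcrrm", "rymyprcy", "rymyprm", "rymyrpcr", "rymyymc", "rymyypry", "rymyyr"
The 9th is rymyymc.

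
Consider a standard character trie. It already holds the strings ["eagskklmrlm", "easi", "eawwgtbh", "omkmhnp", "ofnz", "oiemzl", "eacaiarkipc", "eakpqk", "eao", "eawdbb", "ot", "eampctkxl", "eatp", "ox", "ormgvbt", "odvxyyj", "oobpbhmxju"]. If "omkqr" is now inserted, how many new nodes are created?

2

"omk" is already a path in the trie; the remaining "qr" must be added.
Each of the 2 remaining characters creates one node.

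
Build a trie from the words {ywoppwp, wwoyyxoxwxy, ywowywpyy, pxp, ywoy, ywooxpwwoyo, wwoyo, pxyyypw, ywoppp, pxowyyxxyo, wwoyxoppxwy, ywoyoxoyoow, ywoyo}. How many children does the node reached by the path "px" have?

Follow the path "px" to its node, then look at its outgoing edges.
Characters that immediately follow "px" among the stored strings: {o, p, y}.
That node has 3 child edges.

3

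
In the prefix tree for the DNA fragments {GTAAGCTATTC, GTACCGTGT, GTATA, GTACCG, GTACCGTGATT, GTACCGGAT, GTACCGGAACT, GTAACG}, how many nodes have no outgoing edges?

7

A leaf is a node with no children — equivalently, the end of a word that is not a proper prefix of any other stored word.
Those words: "GTAACG", "GTAAGCTATTC", "GTACCGGAACT", "GTACCGGAT", "GTACCGTGATT", "GTACCGTGT", "GTATA"
Leaf count: 7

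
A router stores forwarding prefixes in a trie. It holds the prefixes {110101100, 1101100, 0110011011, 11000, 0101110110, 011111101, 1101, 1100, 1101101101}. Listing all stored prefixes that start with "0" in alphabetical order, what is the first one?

Filter for "0…" and sort: "0101110110", "0110011011", "011111101"
Position 1: 0101110110

0101110110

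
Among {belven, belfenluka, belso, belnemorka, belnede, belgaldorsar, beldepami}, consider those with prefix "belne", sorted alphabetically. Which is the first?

belnede

Words with prefix "belne", in lexicographic order: "belnede", "belnemorka"
The 1st is belnede.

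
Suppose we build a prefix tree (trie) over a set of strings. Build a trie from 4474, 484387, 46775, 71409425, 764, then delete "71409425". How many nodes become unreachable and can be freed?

7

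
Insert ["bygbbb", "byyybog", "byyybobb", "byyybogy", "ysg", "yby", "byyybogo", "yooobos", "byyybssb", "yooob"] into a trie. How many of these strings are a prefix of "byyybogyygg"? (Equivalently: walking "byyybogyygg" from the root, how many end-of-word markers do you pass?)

2

Check each prefix of "byyybogyygg" against the stored set — each match is an end-marker on the path.
Prefixes of the query that are stored words: "byyybog", "byyybogy"
Count: 2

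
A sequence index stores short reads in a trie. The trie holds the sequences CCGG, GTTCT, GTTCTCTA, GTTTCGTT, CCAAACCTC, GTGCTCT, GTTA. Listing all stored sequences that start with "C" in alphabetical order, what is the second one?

DFS of the "C" subtree visits, in order: "CCAAACCTC", "CCGG"
Position 2: CCGG

CCGG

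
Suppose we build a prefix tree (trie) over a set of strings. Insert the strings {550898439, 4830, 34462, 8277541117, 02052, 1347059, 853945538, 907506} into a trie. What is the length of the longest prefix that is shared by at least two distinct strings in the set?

1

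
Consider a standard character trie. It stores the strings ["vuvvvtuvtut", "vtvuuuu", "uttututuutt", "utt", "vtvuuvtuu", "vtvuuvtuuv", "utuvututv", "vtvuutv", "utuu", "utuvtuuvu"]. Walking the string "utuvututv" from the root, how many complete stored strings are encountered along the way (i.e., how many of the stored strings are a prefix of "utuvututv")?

1

Check each prefix of "utuvututv" against the stored set — each match is an end-marker on the path.
Prefixes of the query that are stored words: "utuvututv"
Count: 1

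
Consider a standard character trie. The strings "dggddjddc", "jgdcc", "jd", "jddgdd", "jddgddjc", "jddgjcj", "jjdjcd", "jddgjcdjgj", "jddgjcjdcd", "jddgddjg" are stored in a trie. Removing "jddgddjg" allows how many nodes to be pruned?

A node on "jddgddjg"'s path can go only if nothing else ends at it or branches off below it.
The suffix "g" (1 node) is used only by "jddgddjg"; the node for "jddgddj" still has the child "c", so pruning stops there.
Nodes removed: 1

1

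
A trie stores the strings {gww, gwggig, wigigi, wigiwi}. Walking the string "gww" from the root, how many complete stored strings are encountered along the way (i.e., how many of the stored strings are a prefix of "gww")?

Walk "gww" from the root; an end-of-word marker is hit whenever a stored word is a prefix of "gww".
Prefixes of the query that are stored words: "gww"
Count: 1

1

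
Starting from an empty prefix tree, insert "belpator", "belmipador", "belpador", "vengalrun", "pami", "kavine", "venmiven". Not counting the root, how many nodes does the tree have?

42

Trace insertions, counting only characters that open a new branch:
  "belpator" → 8 new (b, e, l, p, a, t, o, r)
  "belmipador" → prefix "bel" already present; 7 new (m, i, p, a, d, o, r)
  "belpador" → prefix "belpa" already present; 3 new (d, o, r)
  "vengalrun" → 9 new (v, e, n, g, a, l, r, u, n)
  "pami" → 4 new (p, a, m, i)
  "kavine" → 6 new (k, a, v, i, n, e)
  "venmiven" → prefix "ven" already present; 5 new (m, i, v, e, n)
Total nodes = 8 + 7 + 3 + 9 + 4 + 6 + 5 = 42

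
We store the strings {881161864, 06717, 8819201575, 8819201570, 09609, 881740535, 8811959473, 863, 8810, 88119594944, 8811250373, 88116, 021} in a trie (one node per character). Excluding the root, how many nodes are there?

52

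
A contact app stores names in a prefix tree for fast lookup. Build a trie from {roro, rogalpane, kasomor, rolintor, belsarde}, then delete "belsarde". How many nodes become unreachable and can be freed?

Walk "belsarde" from the leaf back toward the root, removing each node that no remaining word uses.
No other word shares any prefix with "belsarde", so all 8 of its nodes go.
Nodes removed: 8

8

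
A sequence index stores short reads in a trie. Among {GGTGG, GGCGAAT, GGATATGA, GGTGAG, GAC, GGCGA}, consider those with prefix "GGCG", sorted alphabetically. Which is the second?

GGCGAAT

Words with prefix "GGCG", in lexicographic order: "GGCGA", "GGCGAAT"
The 2nd is GGCGAAT.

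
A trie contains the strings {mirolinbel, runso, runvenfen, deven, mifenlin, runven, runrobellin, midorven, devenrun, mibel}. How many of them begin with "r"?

Traverse to the node for "r", then collect every word in that subtree.
Words under "r": runrobellin, runso, runven, runvenfen
Count: 4

4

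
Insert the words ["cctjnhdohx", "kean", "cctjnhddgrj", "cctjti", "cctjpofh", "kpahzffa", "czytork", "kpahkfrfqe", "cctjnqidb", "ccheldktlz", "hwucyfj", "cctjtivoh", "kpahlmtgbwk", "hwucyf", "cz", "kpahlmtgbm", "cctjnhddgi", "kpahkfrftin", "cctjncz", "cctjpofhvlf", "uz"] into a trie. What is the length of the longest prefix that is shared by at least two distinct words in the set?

Look for the deepest trie node that still has at least two words in its subtree.
"cctjnhddgi" and "cctjnhddgrj" agree on "cctjnhddg" (9 characters) before diverging; nothing deeper is shared.
Longest shared-prefix length: 9

9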